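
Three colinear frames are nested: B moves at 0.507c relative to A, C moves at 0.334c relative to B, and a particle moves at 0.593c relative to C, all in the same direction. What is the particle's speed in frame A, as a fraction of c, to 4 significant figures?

Compose boost 2: (0.334 + 0.507)/(1 + 0.334×0.507) = 0.8410/1.16934 = 0.719210
Compose boost 3: (0.593 + 0.719210)/(1 + 0.593×0.719210) = 1.31221/1.42649 = 0.9199

u ≈ 0.9199c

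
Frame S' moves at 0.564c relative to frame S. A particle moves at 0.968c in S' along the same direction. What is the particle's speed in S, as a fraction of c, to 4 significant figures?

Relativistic velocity addition: u = (u' + v)/(1 + u'v/c²)
= (0.968 + 0.564)/(1 + 0.968×0.564) = 1.532/1.54595 = 0.9910

u ≈ 0.9910c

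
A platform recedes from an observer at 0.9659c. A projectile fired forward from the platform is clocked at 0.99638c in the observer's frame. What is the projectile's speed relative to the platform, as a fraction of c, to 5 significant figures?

u' ≈ 0.81071c

Inverse velocity addition: u' = (u − v)/(1 − uv/c²)
= (0.99638 − 0.9659)/(1 − 0.99638×0.9659) = 0.030480/0.03759656 = 0.81071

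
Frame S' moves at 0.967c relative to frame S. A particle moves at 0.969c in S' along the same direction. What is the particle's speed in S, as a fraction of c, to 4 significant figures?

u ≈ 0.9995c

Relativistic velocity addition: u = (u' + v)/(1 + u'v/c²)
= (0.969 + 0.967)/(1 + 0.969×0.967) = 1.936/1.93702 = 0.9995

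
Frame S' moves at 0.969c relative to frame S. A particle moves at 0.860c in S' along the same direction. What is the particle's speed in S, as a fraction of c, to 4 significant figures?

Relativistic velocity addition: u = (u' + v)/(1 + u'v/c²)
= (0.860 + 0.969)/(1 + 0.860×0.969) = 1.829/1.83334 = 0.9976

u ≈ 0.9976c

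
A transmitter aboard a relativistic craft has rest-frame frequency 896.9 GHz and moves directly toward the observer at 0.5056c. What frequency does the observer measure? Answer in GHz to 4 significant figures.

Relativistic Doppler: f_obs = f_src √((1+β)/(1−β))
= 896.9 × √(1.50560/0.494400) = 896.9 × 1.74508 = 1565 GHz

f_obs ≈ 1565 GHz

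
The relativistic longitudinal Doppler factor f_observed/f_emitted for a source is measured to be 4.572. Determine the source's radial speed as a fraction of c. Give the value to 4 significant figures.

β ≈ 0.9087

f_obs/f_src = √((1+β)/(1−β)) = 4.572  ⇒  (1+β)/(1−β) = 20.9032
β = |1 − D²|/(1 + D²) = |1 − 20.9032|/(1 + 20.9032) = 0.9087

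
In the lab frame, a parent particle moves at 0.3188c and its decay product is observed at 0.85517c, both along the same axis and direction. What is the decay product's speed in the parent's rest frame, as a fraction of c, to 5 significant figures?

u' ≈ 0.73741c

Inverse velocity addition: u' = (u − v)/(1 − uv/c²)
= (0.85517 − 0.3188)/(1 − 0.85517×0.3188) = 0.53637/0.7273718 = 0.73741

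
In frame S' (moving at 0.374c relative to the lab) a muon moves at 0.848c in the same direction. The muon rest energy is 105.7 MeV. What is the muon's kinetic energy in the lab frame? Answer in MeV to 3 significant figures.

K ≈ 178 MeV

u_lab = (0.848 + 0.374)/(1 + 0.848×0.374) = 0.927759
γ = 1/√(1 − 0.927759²) = 2.6797
K = (γ − 1)m₀c² = (2.6797 − 1) × 105.7 = 1.6797 × 105.7 = 178 MeV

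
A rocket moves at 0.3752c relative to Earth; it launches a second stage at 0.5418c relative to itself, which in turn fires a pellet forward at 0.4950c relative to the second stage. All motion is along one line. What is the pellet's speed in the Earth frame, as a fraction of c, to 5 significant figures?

u ≈ 0.91276c

Compose boost 2: (0.5418 + 0.3752)/(1 + 0.5418×0.3752) = 0.91700/1.203283 = 0.7620815
Compose boost 3: (0.4950 + 0.7620815)/(1 + 0.4950×0.7620815) = 1.257082/1.377230 = 0.91276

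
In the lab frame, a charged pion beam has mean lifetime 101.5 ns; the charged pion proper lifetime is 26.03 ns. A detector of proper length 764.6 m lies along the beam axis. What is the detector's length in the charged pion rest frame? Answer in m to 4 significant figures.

Time dilation ⇒ γ = Δt/τ₀ = 101.5/26.03 = 3.89935
Length contraction: L = L₀/γ = 764.6/3.89935 = 196.1 m

L ≈ 196.1 m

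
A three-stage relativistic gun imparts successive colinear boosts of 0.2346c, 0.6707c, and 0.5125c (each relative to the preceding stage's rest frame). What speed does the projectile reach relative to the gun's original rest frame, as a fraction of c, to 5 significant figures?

u ≈ 0.92421c

Compose boost 2: (0.6707 + 0.2346)/(1 + 0.6707×0.2346) = 0.90530/1.157346 = 0.7822206
Compose boost 3: (0.5125 + 0.7822206)/(1 + 0.5125×0.7822206) = 1.294721/1.400888 = 0.92421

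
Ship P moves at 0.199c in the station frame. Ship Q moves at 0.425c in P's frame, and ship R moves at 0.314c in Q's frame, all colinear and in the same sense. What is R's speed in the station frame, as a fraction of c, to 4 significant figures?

Compose boost 2: (0.425 + 0.199)/(1 + 0.425×0.199) = 0.6240/1.08458 = 0.575341
Compose boost 3: (0.314 + 0.575341)/(1 + 0.314×0.575341) = 0.889341/1.18066 = 0.7533

u ≈ 0.7533c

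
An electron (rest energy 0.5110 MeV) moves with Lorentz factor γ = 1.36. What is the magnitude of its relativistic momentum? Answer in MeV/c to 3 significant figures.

p ≈ 0.471 MeV/c

β = √(1 − 1/γ²) = √(1 − 1/1.36²) = 0.67775
p = γβm₀c = 1.36 × 0.67775 × 0.5110 MeV/c = 0.471 MeV/c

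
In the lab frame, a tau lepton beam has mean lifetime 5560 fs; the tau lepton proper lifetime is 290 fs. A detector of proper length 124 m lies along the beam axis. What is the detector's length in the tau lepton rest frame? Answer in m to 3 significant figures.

Time dilation ⇒ γ = Δt/τ₀ = 5560/290 = 19.172
Length contraction: L = L₀/γ = 124/19.172 = 6.47 m

L ≈ 6.47 m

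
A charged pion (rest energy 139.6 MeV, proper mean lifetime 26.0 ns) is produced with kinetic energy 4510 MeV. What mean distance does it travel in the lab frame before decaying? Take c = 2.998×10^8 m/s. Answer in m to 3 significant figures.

d ≈ 260 m

γ = 1 + K/(m₀c²) = 1 + 4510/139.6 = 33.307
β = √(1 − 1/γ²) = 0.99955
Dilated lifetime: γτ₀ = 33.307 × 26.0 ns = 865.97 ns
d = βc·γτ₀ = 0.99955 × (2.998×10^8 m/s) × 8.6597×10^-7 s = 260 m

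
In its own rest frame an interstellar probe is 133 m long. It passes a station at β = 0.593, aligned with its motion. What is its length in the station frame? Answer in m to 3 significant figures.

L ≈ 107 m

γ = 1/√(1 − 0.593²) = 1.2419
Length contraction: L = L₀/γ = 133/1.2419 = 107 m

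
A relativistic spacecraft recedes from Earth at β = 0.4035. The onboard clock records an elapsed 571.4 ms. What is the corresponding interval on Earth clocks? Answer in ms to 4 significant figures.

γ = 1/√(1 − 0.4035²) = 1.09292
Time dilation: Δt = γτ₀ = 1.09292 × 571.4 ms = 624.5 ms

Δt ≈ 624.5 ms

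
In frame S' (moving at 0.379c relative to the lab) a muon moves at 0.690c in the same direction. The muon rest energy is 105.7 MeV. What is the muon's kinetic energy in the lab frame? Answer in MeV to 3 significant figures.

K ≈ 93.4 MeV

u_lab = (0.690 + 0.379)/(1 + 0.690×0.379) = 0.847397
γ = 1/√(1 − 0.847397²) = 1.8834
K = (γ − 1)m₀c² = (1.8834 − 1) × 105.7 = 0.88338 × 105.7 = 93.4 MeV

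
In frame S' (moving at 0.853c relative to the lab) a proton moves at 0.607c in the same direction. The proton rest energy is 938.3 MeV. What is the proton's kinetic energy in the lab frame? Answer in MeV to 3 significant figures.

u_lab = (0.607 + 0.853)/(1 + 0.607×0.853) = 0.961937
γ = 1/√(1 − 0.961937²) = 3.6594
K = (γ − 1)m₀c² = (3.6594 − 1) × 938.3 = 2.6594 × 938.3 = 2500 MeV

K ≈ 2500 MeV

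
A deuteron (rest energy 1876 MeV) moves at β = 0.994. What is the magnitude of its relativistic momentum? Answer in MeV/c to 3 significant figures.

p ≈ 17000 MeV/c

γ = 1/√(1 − 0.994²) = 9.1424
p = γβm₀c = 9.1424 × 0.994 × 1876 MeV/c = 17000 MeV/c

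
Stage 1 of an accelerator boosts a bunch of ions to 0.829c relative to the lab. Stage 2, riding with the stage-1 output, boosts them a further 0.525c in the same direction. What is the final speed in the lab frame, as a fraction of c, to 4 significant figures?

Compose boost 2: (0.525 + 0.829)/(1 + 0.525×0.829) = 1.354/1.43522 = 0.9434

u ≈ 0.9434c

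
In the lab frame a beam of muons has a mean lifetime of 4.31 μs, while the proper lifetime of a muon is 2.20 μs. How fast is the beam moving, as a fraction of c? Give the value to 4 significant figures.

β ≈ 0.8599

γ = Δt/τ₀ = 4.31/2.20 = 1.95909
β = √(1 − 1/γ²) = √(1 − 1/1.95909²) = 0.8599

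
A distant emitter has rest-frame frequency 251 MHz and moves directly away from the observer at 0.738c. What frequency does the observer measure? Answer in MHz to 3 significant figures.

Relativistic Doppler: f_obs = f_src √((1−β)/(1+β))
= 251 × √(0.26200/1.7380) = 251 × 0.38826 = 97.5 MHz

f_obs ≈ 97.5 MHz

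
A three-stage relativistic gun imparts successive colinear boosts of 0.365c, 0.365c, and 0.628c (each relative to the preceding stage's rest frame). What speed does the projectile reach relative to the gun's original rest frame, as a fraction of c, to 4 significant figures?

u ≈ 0.9058c

Compose boost 2: (0.365 + 0.365)/(1 + 0.365×0.365) = 0.7300/1.13322 = 0.644179
Compose boost 3: (0.628 + 0.644179)/(1 + 0.628×0.644179) = 1.27218/1.40454 = 0.9058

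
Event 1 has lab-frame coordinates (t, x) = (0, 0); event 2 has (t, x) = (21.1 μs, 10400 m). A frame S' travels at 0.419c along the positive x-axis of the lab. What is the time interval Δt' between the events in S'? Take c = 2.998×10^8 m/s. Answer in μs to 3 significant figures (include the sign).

γ = 1/√(1 − 0.419²) = 1.1013
Δt' = γ(Δt − vΔx/c²) = 1.1013 × (21.1 μs − 0.419×10400 m / (2.998×10^8 m/s))
= 1.1013 × (6.5650 μs) = 7.23 μs

Δt' ≈ 7.23 μs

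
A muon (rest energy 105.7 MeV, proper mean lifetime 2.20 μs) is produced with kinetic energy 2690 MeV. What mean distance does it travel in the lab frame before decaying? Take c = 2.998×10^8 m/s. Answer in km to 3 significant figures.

d ≈ 17.4 km

γ = 1 + K/(m₀c²) = 1 + 2690/105.7 = 26.449
β = √(1 − 1/γ²) = 0.99929
Dilated lifetime: γτ₀ = 26.449 × 2.20 μs = 58.189 μs
d = βc·γτ₀ = 0.99929 × (2.998×10^8 m/s) × 5.8189×10^-5 s = 17.4 km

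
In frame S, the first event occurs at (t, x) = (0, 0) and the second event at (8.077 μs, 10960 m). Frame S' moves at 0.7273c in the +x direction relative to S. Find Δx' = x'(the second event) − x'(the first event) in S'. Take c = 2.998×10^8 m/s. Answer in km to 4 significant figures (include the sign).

Δx' ≈ 13.40 km

γ = 1/√(1 − 0.7273²) = 1.45705
Δx' = γ(Δx − vΔt) = 1.45705 × (10960 m − 0.7273×(2.998×10^8 m/s)×8.077×10^-6 s)
= 1.45705 × (9198.85 m) = 13.40 km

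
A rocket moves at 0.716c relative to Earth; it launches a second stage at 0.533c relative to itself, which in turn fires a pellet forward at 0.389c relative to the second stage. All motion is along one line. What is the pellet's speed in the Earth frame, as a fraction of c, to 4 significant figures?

u ≈ 0.9566c

Compose boost 2: (0.533 + 0.716)/(1 + 0.533×0.716) = 1.249/1.38163 = 0.904006
Compose boost 3: (0.389 + 0.904006)/(1 + 0.389×0.904006) = 1.29301/1.35166 = 0.9566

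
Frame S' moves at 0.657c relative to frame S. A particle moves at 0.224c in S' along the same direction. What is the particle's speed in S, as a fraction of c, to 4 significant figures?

Relativistic velocity addition: u = (u' + v)/(1 + u'v/c²)
= (0.224 + 0.657)/(1 + 0.224×0.657) = 0.8810/1.14717 = 0.7680

u ≈ 0.7680c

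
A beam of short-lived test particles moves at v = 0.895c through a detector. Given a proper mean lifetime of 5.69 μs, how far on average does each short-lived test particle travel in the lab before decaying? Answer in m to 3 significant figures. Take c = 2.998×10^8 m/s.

γ = 1/√(1 − 0.895²) = 2.2418
Dilated lifetime: Δt = γτ₀ = 2.2418 × 5.69 μs = 12.756 μs
d = vΔt = 0.895c × 12.756 μs = 2.6832×10^8 m/s × 1.2756×10^-5 s = 3420 m

d ≈ 3420 m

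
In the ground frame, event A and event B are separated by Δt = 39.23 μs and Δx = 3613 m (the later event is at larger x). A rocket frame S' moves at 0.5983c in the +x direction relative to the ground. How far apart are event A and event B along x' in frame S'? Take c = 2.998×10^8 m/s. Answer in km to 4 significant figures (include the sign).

Δx' ≈ -4.273 km

γ = 1/√(1 − 0.5983²) = 1.24802
Δx' = γ(Δx − vΔt) = 1.24802 × (3613 m − 0.5983×(2.998×10^8 m/s)×39.23×10^-6 s)
= 1.24802 × (-3423.70 m) = -4.273 km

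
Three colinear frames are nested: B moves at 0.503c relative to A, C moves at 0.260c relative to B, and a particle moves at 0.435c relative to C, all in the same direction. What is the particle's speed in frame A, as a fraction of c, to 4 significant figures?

u ≈ 0.8579c

Compose boost 2: (0.260 + 0.503)/(1 + 0.260×0.503) = 0.7630/1.13078 = 0.674755
Compose boost 3: (0.435 + 0.674755)/(1 + 0.435×0.674755) = 1.10976/1.29352 = 0.8579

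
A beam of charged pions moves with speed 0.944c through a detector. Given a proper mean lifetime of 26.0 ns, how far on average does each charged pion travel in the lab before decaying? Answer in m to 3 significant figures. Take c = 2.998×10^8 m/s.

γ = 1/√(1 − 0.944²) = 3.0308
Dilated lifetime: Δt = γτ₀ = 3.0308 × 26.0 ns = 78.801 ns
d = vΔt = 0.944c × 78.801 ns = 2.8301×10^8 m/s × 7.8801×10^-8 s = 22.3 m

d ≈ 22.3 m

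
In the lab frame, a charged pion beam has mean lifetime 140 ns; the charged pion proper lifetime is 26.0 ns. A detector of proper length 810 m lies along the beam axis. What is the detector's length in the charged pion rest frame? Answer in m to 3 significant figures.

L ≈ 150 m

Time dilation ⇒ γ = Δt/τ₀ = 140/26.0 = 5.3846
Length contraction: L = L₀/γ = 810/5.3846 = 150 m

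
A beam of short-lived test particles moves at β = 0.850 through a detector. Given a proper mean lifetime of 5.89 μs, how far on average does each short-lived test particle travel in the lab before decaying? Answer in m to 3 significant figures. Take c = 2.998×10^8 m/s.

d ≈ 2850 m

γ = 1/√(1 − 0.850²) = 1.8983
Dilated lifetime: Δt = γτ₀ = 1.8983 × 5.89 μs = 11.181 μs
d = vΔt = 0.850c × 11.181 μs = 2.5483×10^8 m/s × 1.1181×10^-5 s = 2850 m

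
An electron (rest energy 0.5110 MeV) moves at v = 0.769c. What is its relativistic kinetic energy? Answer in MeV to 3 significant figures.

K ≈ 0.288 MeV

γ = 1/√(1 − 0.769²) = 1.5643
K = (γ − 1)m₀c² = (1.5643 − 1) × 0.5110 MeV = 0.56434 × 0.5110 MeV = 0.288 MeV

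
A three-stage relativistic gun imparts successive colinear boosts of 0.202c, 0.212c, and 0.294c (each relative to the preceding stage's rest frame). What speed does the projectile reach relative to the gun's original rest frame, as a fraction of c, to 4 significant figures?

u ≈ 0.6188c

Compose boost 2: (0.212 + 0.202)/(1 + 0.212×0.202) = 0.4140/1.04282 = 0.396999
Compose boost 3: (0.294 + 0.396999)/(1 + 0.294×0.396999) = 0.690999/1.11672 = 0.6188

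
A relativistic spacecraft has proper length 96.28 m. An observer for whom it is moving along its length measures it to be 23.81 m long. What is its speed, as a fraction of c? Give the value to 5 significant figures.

β ≈ 0.96894

γ = L₀/L = 96.28/23.81 = 4.043679
β = √(1 − 1/γ²) = 0.96894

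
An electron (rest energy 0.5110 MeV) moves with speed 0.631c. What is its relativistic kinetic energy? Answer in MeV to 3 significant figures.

γ = 1/√(1 − 0.631²) = 1.2890
K = (γ − 1)m₀c² = (1.2890 − 1) × 0.5110 MeV = 0.28902 × 0.5110 MeV = 0.148 MeV

K ≈ 0.148 MeV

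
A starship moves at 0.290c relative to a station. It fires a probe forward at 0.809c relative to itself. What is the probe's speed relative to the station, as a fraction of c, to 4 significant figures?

u ≈ 0.8902c

Relativistic velocity addition: u = (u' + v)/(1 + u'v/c²)
= (0.809 + 0.290)/(1 + 0.809×0.290) = 1.099/1.23461 = 0.8902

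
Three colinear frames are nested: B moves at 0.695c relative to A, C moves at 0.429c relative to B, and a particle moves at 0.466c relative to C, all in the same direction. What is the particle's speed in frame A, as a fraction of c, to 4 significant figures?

Compose boost 2: (0.429 + 0.695)/(1 + 0.429×0.695) = 1.124/1.29815 = 0.865844
Compose boost 3: (0.466 + 0.865844)/(1 + 0.466×0.865844) = 1.33184/1.40348 = 0.9490

u ≈ 0.9490c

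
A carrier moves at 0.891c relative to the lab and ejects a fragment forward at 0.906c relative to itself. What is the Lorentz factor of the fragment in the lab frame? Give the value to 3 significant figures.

γ ≈ 9.40

u_lab = (0.906 + 0.891)/(1 + 0.906×0.891) = 1.797/1.80725 = 0.994331
γ = 1/√(1 − 0.994331²) = 9.40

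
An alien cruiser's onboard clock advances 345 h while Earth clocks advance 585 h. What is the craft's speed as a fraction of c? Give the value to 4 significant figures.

γ = Δt/τ₀ = 585/345 = 1.69565
β = √(1 − 1/γ²) = √(1 − 1/1.69565²) = 0.8076

β ≈ 0.8076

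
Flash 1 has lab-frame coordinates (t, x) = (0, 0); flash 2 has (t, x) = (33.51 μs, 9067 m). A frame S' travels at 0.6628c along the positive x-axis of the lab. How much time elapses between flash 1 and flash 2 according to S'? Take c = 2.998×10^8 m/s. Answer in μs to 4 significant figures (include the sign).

Δt' ≈ 17.98 μs

γ = 1/√(1 − 0.6628²) = 1.33548
Δt' = γ(Δt − vΔx/c²) = 1.33548 × (33.51 μs − 0.6628×9067 m / (2.998×10^8 m/s))
= 1.33548 × (13.4646 μs) = 17.98 μs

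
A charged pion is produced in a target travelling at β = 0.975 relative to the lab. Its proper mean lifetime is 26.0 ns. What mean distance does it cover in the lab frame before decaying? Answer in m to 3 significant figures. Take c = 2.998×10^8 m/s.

d ≈ 34.2 m

γ = 1/√(1 − 0.975²) = 4.5004
Dilated lifetime: Δt = γτ₀ = 4.5004 × 26.0 ns = 117.01 ns
d = vΔt = 0.975c × 117.01 ns = 2.9230×10^8 m/s × 1.1701×10^-7 s = 34.2 m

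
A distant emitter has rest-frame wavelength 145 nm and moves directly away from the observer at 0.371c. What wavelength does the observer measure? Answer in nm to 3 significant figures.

Relativistic Doppler: λ_obs = λ_src √((1+β)/(1−β))
= 145 × √(1.3710/0.62900) = 145 × 1.4764 = 214 nm

λ_obs ≈ 214 nm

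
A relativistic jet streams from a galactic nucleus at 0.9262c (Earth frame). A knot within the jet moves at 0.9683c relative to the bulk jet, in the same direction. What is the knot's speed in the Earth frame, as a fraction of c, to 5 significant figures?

Relativistic velocity addition: u = (u' + v)/(1 + u'v/c²)
= (0.9683 + 0.9262)/(1 + 0.9683×0.9262) = 1.8945/1.896839 = 0.99877

u ≈ 0.99877c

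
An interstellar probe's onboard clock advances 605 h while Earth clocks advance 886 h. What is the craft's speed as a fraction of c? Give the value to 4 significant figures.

γ = Δt/τ₀ = 886/605 = 1.46446
β = √(1 − 1/γ²) = √(1 − 1/1.46446²) = 0.7306

β ≈ 0.7306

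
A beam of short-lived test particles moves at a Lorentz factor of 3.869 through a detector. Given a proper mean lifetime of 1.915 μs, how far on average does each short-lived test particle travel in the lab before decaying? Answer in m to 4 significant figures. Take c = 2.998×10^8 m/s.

β = √(1 − 1/γ²) = √(1 − 1/3.869²) = 0.966021
Dilated lifetime: Δt = γτ₀ = 3.869 × 1.915 μs = 7.40914 μs
d = vΔt = 0.966021c × 7.40914 μs = 2.89613×10^8 m/s × 7.40914×10^-6 s = 2146 m

d ≈ 2146 m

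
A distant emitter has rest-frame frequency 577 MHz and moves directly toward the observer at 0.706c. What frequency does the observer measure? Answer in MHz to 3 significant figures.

Relativistic Doppler: f_obs = f_src √((1+β)/(1−β))
= 577 × √(1.7060/0.29400) = 577 × 2.4089 = 1390 MHz

f_obs ≈ 1390 MHz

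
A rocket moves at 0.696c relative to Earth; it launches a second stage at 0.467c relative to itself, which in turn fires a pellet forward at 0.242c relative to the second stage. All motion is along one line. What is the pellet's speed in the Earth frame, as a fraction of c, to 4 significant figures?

u ≈ 0.9235c

Compose boost 2: (0.467 + 0.696)/(1 + 0.467×0.696) = 1.163/1.32503 = 0.877715
Compose boost 3: (0.242 + 0.877715)/(1 + 0.242×0.877715) = 1.11971/1.21241 = 0.9235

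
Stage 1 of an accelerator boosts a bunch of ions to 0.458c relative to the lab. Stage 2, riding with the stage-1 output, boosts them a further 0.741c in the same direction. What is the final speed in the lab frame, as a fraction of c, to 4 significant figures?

u ≈ 0.8952c

Compose boost 2: (0.741 + 0.458)/(1 + 0.741×0.458) = 1.199/1.33938 = 0.8952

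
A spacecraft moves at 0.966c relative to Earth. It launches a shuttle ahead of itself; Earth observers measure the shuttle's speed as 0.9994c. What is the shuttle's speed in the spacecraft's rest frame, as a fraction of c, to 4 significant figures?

Inverse velocity addition: u' = (u − v)/(1 − uv/c²)
= (0.9994 − 0.966)/(1 − 0.9994×0.966) = 0.03340/0.0345796 = 0.9659

u' ≈ 0.9659c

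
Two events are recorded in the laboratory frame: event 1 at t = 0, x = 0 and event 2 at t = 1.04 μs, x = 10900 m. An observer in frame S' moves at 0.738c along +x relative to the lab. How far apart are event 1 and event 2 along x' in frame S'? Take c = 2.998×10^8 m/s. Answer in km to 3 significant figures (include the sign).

γ = 1/√(1 − 0.738²) = 1.4819
Δx' = γ(Δx − vΔt) = 1.4819 × (10900 m − 0.738×(2.998×10^8 m/s)×1.04×10^-6 s)
= 1.4819 × (10670 m) = 15.8 km

Δx' ≈ 15.8 km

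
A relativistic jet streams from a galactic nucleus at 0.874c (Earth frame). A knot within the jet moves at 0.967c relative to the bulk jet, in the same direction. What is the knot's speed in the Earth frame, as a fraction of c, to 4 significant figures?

u ≈ 0.9977c

Relativistic velocity addition: u = (u' + v)/(1 + u'v/c²)
= (0.967 + 0.874)/(1 + 0.967×0.874) = 1.841/1.84516 = 0.9977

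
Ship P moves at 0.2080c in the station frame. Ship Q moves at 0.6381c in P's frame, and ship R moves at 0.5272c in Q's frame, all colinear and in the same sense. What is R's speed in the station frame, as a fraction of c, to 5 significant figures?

Compose boost 2: (0.6381 + 0.2080)/(1 + 0.6381×0.2080) = 0.84610/1.132725 = 0.7469599
Compose boost 3: (0.5272 + 0.7469599)/(1 + 0.5272×0.7469599) = 1.274160/1.393797 = 0.91416

u ≈ 0.91416c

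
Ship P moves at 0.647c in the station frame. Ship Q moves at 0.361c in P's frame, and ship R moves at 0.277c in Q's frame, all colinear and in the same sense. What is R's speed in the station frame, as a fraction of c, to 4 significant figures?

Compose boost 2: (0.361 + 0.647)/(1 + 0.361×0.647) = 1.008/1.23357 = 0.817142
Compose boost 3: (0.277 + 0.817142)/(1 + 0.277×0.817142) = 1.09414/1.22635 = 0.8922

u ≈ 0.8922c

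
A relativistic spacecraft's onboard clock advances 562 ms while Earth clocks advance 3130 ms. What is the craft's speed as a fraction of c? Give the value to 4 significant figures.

β ≈ 0.9837

γ = Δt/τ₀ = 3130/562 = 5.56940
β = √(1 − 1/γ²) = √(1 − 1/5.56940²) = 0.9837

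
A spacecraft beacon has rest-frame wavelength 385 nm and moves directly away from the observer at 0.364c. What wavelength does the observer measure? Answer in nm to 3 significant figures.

λ_obs ≈ 564 nm

Relativistic Doppler: λ_obs = λ_src √((1+β)/(1−β))
= 385 × √(1.3640/0.63600) = 385 × 1.4645 = 564 nm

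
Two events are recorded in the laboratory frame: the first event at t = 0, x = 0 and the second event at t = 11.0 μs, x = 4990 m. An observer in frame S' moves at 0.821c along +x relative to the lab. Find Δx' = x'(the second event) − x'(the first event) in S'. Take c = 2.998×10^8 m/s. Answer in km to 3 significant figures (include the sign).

γ = 1/√(1 − 0.821²) = 1.7515
Δx' = γ(Δx − vΔt) = 1.7515 × (4990 m − 0.821×(2.998×10^8 m/s)×11.0×10^-6 s)
= 1.7515 × (2282.5 m) = 4.00 km

Δx' ≈ 4.00 km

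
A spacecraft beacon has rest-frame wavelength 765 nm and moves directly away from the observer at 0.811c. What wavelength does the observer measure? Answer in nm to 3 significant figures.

Relativistic Doppler: λ_obs = λ_src √((1+β)/(1−β))
= 765 × √(1.8110/0.18900) = 765 × 3.0955 = 2370 nm

λ_obs ≈ 2370 nm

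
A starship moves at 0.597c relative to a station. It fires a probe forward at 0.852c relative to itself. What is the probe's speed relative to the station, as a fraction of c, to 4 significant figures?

u ≈ 0.9605c

Relativistic velocity addition: u = (u' + v)/(1 + u'v/c²)
= (0.852 + 0.597)/(1 + 0.852×0.597) = 1.449/1.50864 = 0.9605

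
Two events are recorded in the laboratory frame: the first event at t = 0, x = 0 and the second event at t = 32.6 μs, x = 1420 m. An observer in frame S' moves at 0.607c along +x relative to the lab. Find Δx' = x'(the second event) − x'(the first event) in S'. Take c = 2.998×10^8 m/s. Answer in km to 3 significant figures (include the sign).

Δx' ≈ -5.68 km

γ = 1/√(1 − 0.607²) = 1.2583
Δx' = γ(Δx − vΔt) = 1.2583 × (1420 m − 0.607×(2.998×10^8 m/s)×32.6×10^-6 s)
= 1.2583 × (-4512.5 m) = -5.68 km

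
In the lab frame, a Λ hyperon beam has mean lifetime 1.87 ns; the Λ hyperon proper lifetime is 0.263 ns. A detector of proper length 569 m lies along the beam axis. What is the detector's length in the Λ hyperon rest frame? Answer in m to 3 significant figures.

Time dilation ⇒ γ = Δt/τ₀ = 1.87/0.263 = 7.1103
Length contraction: L = L₀/γ = 569/7.1103 = 80.0 m

L ≈ 80.0 m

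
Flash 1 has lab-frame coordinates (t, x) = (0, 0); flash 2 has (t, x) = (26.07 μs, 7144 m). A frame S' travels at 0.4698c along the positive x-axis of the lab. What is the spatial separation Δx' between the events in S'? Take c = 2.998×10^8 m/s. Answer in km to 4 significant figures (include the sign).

γ = 1/√(1 − 0.4698²) = 1.13279
Δx' = γ(Δx − vΔt) = 1.13279 × (7144 m − 0.4698×(2.998×10^8 m/s)×26.07×10^-6 s)
= 1.13279 × (3472.14 m) = 3.933 km

Δx' ≈ 3.933 km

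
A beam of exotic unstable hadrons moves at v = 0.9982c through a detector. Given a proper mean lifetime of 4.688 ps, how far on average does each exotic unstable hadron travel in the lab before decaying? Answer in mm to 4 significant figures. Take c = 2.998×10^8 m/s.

d ≈ 23.39 mm

γ = 1/√(1 − 0.9982²) = 16.6742
Dilated lifetime: Δt = γτ₀ = 16.6742 × 4.688 ps = 78.1685 ps
d = vΔt = 0.9982c × 78.1685 ps = 2.99260×10^8 m/s × 7.81685×10^-11 s = 23.39 mm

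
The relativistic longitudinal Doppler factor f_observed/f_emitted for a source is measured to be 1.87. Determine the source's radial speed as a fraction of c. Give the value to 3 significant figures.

f_obs/f_src = √((1+β)/(1−β)) = 1.87  ⇒  (1+β)/(1−β) = 3.4969
β = |1 − D²|/(1 + D²) = |1 − 3.4969|/(1 + 3.4969) = 0.555

β ≈ 0.555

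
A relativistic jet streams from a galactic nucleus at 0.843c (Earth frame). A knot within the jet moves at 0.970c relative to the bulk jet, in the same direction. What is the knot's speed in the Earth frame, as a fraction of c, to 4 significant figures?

Relativistic velocity addition: u = (u' + v)/(1 + u'v/c²)
= (0.970 + 0.843)/(1 + 0.970×0.843) = 1.813/1.81771 = 0.9974

u ≈ 0.9974c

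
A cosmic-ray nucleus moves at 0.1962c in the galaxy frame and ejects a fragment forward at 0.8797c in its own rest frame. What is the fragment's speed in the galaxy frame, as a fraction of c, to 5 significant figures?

Compose boost 2: (0.8797 + 0.1962)/(1 + 0.8797×0.1962) = 1.0759/1.172597 = 0.91754

u ≈ 0.91754c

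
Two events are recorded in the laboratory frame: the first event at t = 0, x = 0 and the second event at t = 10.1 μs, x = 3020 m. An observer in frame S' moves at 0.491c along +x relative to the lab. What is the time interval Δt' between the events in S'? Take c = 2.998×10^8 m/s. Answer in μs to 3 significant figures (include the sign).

γ = 1/√(1 − 0.491²) = 1.1479
Δt' = γ(Δt − vΔx/c²) = 1.1479 × (10.1 μs − 0.491×3020 m / (2.998×10^8 m/s))
= 1.1479 × (5.1540 μs) = 5.92 μs

Δt' ≈ 5.92 μs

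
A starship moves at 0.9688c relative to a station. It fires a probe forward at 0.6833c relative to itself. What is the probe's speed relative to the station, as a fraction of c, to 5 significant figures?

Relativistic velocity addition: u = (u' + v)/(1 + u'v/c²)
= (0.6833 + 0.9688)/(1 + 0.6833×0.9688) = 1.6521/1.661981 = 0.99405

u ≈ 0.99405c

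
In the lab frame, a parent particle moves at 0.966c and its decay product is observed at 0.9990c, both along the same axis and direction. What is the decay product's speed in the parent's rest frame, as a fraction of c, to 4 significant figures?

Inverse velocity addition: u' = (u − v)/(1 − uv/c²)
= (0.9990 − 0.966)/(1 − 0.9990×0.966) = 0.03300/0.0349660 = 0.9438

u' ≈ 0.9438c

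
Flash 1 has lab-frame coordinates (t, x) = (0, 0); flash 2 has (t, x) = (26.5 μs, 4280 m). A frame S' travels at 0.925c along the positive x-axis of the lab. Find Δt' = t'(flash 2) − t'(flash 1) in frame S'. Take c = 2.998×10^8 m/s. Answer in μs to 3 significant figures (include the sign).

γ = 1/√(1 − 0.925²) = 2.6318
Δt' = γ(Δt − vΔx/c²) = 2.6318 × (26.5 μs − 0.925×4280 m / (2.998×10^8 m/s))
= 2.6318 × (13.295 μs) = 35.0 μs

Δt' ≈ 35.0 μs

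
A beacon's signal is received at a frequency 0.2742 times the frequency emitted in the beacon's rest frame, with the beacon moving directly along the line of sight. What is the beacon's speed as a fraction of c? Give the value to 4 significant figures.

β ≈ 0.8601

f_obs/f_src = √((1−β)/(1+β)) = 0.2742  ⇒  (1−β)/(1+β) = 0.0751856
β = |1 − D²|/(1 + D²) = |1 − 0.0751856|/(1 + 0.0751856) = 0.8601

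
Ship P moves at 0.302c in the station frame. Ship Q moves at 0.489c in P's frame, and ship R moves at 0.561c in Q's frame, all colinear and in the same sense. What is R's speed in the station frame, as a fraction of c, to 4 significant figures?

Compose boost 2: (0.489 + 0.302)/(1 + 0.489×0.302) = 0.7910/1.14768 = 0.689218
Compose boost 3: (0.561 + 0.689218)/(1 + 0.561×0.689218) = 1.25022/1.38665 = 0.9016

u ≈ 0.9016c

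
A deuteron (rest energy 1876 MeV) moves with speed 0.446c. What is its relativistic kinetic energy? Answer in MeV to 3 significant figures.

γ = 1/√(1 − 0.446²) = 1.1173
K = (γ − 1)m₀c² = (1.1173 − 1) × 1876 MeV = 0.11728 × 1876 MeV = 220 MeV

K ≈ 220 MeV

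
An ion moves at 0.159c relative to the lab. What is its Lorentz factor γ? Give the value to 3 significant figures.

γ = 1/√(1 − β²) = 1/√(1 − 0.159²) = 1/√(0.97472) = 1.01

γ ≈ 1.01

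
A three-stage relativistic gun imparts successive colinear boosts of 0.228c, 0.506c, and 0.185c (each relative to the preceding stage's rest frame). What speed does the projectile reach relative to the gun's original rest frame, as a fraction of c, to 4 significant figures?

u ≈ 0.7516c

Compose boost 2: (0.506 + 0.228)/(1 + 0.506×0.228) = 0.7340/1.11537 = 0.658079
Compose boost 3: (0.185 + 0.658079)/(1 + 0.185×0.658079) = 0.843079/1.12174 = 0.7516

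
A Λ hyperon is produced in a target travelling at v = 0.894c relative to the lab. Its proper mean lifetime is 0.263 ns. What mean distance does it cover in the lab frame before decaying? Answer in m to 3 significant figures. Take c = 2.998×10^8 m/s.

d ≈ 0.157 m

γ = 1/√(1 − 0.894²) = 2.2318
Dilated lifetime: Δt = γτ₀ = 2.2318 × 0.263 ns = 0.58697 ns
d = vΔt = 0.894c × 0.58697 ns = 2.6802×10^8 m/s × 5.8697×10^-10 s = 0.157 m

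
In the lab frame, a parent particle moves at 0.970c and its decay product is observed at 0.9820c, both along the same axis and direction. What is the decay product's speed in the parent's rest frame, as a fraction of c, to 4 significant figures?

u' ≈ 0.2528c

Inverse velocity addition: u' = (u − v)/(1 − uv/c²)
= (0.9820 − 0.970)/(1 − 0.9820×0.970) = 0.01200/0.0474600 = 0.2528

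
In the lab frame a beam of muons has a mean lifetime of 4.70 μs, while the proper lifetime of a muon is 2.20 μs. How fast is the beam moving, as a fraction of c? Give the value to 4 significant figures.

γ = Δt/τ₀ = 4.70/2.20 = 2.13636
β = √(1 − 1/γ²) = √(1 − 1/2.13636²) = 0.8837

β ≈ 0.8837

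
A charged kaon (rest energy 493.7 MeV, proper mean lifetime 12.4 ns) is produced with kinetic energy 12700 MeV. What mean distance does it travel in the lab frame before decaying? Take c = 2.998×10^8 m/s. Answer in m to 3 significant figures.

d ≈ 99.3 m

γ = 1 + K/(m₀c²) = 1 + 12700/493.7 = 26.724
β = √(1 − 1/γ²) = 0.99930
Dilated lifetime: γτ₀ = 26.724 × 12.4 ns = 331.38 ns
d = βc·γτ₀ = 0.99930 × (2.998×10^8 m/s) × 3.3138×10^-7 s = 99.3 m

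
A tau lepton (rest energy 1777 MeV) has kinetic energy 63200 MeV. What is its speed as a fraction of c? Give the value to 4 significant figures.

β ≈ 0.9996

γ = 1 + K/(m₀c²) = 1 + 63200/1777 = 36.5656
β = √(1 − 1/γ²) = 0.9996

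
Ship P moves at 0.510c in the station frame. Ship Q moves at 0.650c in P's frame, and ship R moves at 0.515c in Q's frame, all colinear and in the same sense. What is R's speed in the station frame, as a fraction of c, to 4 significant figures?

u ≈ 0.9569c

Compose boost 2: (0.650 + 0.510)/(1 + 0.650×0.510) = 1.160/1.33150 = 0.871198
Compose boost 3: (0.515 + 0.871198)/(1 + 0.515×0.871198) = 1.38620/1.44867 = 0.9569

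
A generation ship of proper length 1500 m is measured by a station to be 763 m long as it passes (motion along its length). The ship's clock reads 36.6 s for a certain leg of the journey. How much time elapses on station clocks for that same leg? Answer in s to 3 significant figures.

Length contraction ⇒ γ = L₀/L = 1500/763 = 1.9659
Time dilation: Δt = γτ₀ = 1.9659 × 36.6 s = 72.0 s

Δt ≈ 72.0 s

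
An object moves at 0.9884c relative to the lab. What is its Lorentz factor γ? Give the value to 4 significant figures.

γ ≈ 6.584

γ = 1/√(1 − β²) = 1/√(1 − 0.9884²) = 1/√(0.0230654) = 6.584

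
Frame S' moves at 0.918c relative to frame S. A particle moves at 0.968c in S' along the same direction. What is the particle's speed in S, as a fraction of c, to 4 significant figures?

u ≈ 0.9986c

Relativistic velocity addition: u = (u' + v)/(1 + u'v/c²)
= (0.968 + 0.918)/(1 + 0.968×0.918) = 1.886/1.88862 = 0.9986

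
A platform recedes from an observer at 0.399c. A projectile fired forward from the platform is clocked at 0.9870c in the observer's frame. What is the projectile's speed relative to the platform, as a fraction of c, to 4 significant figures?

u' ≈ 0.9700c

Inverse velocity addition: u' = (u − v)/(1 − uv/c²)
= (0.9870 − 0.399)/(1 − 0.9870×0.399) = 0.5880/0.606187 = 0.9700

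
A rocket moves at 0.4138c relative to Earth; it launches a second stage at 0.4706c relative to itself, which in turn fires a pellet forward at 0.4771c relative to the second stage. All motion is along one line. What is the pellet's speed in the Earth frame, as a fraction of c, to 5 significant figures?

u ≈ 0.89963c

Compose boost 2: (0.4706 + 0.4138)/(1 + 0.4706×0.4138) = 0.88440/1.194734 = 0.7402483
Compose boost 3: (0.4771 + 0.7402483)/(1 + 0.4771×0.7402483) = 1.217348/1.353172 = 0.89963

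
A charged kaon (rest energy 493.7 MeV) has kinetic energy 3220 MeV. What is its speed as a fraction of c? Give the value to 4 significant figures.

γ = 1 + K/(m₀c²) = 1 + 3220/493.7 = 7.52218
β = √(1 − 1/γ²) = 0.9911

β ≈ 0.9911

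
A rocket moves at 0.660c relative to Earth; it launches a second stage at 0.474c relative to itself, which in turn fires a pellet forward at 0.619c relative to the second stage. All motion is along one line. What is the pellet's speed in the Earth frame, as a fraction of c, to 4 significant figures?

u ≈ 0.9662c

Compose boost 2: (0.474 + 0.660)/(1 + 0.474×0.660) = 1.134/1.31284 = 0.863776
Compose boost 3: (0.619 + 0.863776)/(1 + 0.619×0.863776) = 1.48278/1.53468 = 0.9662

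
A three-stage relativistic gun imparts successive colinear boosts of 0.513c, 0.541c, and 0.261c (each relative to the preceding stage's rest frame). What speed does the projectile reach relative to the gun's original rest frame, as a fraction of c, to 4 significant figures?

Compose boost 2: (0.541 + 0.513)/(1 + 0.541×0.513) = 1.054/1.27753 = 0.825028
Compose boost 3: (0.261 + 0.825028)/(1 + 0.261×0.825028) = 1.08603/1.21533 = 0.8936

u ≈ 0.8936c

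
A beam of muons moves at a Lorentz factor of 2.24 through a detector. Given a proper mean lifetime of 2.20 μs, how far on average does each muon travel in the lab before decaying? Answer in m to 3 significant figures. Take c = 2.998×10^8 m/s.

β = √(1 − 1/γ²) = √(1 − 1/2.24²) = 0.89482
Dilated lifetime: Δt = γτ₀ = 2.24 × 2.20 μs = 4.9280 μs
d = vΔt = 0.89482c × 4.9280 μs = 2.6827×10^8 m/s × 4.9280×10^-6 s = 1320 m

d ≈ 1320 m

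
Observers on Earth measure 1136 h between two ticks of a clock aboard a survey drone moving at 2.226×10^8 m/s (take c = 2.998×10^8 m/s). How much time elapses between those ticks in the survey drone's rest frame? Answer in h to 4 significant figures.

β = v/c = 2.226×10^8 / 2.998×10^8 = 0.742495
γ = 1/√(1 − 0.742495²) = 1.49287
Proper time: τ₀ = Δt/γ = 1136/1.49287 = 761.0 h

τ₀ ≈ 761.0 h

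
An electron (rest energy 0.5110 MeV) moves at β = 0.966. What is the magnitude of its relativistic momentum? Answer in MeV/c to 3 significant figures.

p ≈ 1.91 MeV/c

γ = 1/√(1 − 0.966²) = 3.8678
p = γβm₀c = 3.8678 × 0.966 × 0.5110 MeV/c = 1.91 MeV/c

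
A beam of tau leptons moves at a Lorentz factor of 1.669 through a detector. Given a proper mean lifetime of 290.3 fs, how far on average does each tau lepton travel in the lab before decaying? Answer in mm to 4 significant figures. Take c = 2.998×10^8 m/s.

d ≈ 0.1163 mm

β = √(1 − 1/γ²) = √(1 − 1/1.669²) = 0.800628
Dilated lifetime: Δt = γτ₀ = 1.669 × 290.3 fs = 484.511 fs
d = vΔt = 0.800628c × 484.511 fs = 2.40028×10^8 m/s × 4.84511×10^-13 s = 0.1163 mm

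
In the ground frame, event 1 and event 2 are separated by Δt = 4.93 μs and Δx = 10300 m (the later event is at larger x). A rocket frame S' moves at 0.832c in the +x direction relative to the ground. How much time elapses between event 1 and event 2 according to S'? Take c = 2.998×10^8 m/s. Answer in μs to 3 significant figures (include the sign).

γ = 1/√(1 − 0.832²) = 1.8025
Δt' = γ(Δt − vΔx/c²) = 1.8025 × (4.93 μs − 0.832×10300 m / (2.998×10^8 m/s))
= 1.8025 × (-23.654 μs) = -42.6 μs

Δt' ≈ -42.6 μs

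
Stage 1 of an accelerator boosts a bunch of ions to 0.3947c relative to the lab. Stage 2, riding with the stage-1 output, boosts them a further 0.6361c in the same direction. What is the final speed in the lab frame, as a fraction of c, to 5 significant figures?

Compose boost 2: (0.6361 + 0.3947)/(1 + 0.6361×0.3947) = 1.0308/1.251069 = 0.82394

u ≈ 0.82394c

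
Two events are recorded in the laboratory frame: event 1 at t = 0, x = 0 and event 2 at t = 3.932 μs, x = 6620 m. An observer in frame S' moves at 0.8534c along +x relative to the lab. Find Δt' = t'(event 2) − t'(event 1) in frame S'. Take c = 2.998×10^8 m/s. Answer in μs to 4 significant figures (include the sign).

Δt' ≈ -28.61 μs

γ = 1/√(1 − 0.8534²) = 1.91844
Δt' = γ(Δt − vΔx/c²) = 1.91844 × (3.932 μs − 0.8534×6620 m / (2.998×10^8 m/s))
= 1.91844 × (-14.9123 μs) = -28.61 μs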